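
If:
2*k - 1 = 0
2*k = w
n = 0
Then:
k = 1/2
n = 0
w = 1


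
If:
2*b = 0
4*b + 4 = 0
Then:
No Solution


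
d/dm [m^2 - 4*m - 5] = 2*m - 4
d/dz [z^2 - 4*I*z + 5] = 2*z - 4*I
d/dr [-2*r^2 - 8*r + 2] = -4*r - 8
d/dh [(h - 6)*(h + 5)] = 2*h - 1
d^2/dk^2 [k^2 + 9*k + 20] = 2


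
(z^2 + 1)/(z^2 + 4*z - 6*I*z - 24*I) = (z^2 + 1)/(z^2 + z*(4 - 6*I) - 24*I)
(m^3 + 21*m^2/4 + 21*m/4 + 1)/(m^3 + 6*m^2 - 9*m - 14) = (m^2 + 17*m/4 + 1)/(m^2 + 5*m - 14)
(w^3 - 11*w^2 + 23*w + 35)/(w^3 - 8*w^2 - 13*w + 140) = (w + 1)/(w + 4)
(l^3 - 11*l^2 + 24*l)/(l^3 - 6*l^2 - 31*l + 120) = l/(l + 5)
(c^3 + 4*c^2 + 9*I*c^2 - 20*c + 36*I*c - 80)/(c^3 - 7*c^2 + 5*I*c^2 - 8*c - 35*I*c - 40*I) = (c^2 + 4*c*(1 + I) + 16*I)/(c^2 - 7*c - 8)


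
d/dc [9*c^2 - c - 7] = 18*c - 1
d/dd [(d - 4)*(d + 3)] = 2*d - 1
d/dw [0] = 0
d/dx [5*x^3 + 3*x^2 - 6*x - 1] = 15*x^2 + 6*x - 6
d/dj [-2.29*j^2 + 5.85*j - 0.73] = 5.85 - 4.58*j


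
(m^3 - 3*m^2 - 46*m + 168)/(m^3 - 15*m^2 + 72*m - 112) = (m^2 + m - 42)/(m^2 - 11*m + 28)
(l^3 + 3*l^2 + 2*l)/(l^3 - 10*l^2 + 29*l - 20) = l*(l^2 + 3*l + 2)/(l^3 - 10*l^2 + 29*l - 20)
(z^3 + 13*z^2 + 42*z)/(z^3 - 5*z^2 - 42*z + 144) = z*(z + 7)/(z^2 - 11*z + 24)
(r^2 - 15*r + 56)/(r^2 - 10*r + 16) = (r - 7)/(r - 2)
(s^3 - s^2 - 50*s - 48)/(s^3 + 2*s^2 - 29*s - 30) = (s - 8)/(s - 5)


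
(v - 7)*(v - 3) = v^2 - 10*v + 21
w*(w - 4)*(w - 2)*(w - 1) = w^4 - 7*w^3 + 14*w^2 - 8*w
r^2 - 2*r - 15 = (r - 5)*(r + 3)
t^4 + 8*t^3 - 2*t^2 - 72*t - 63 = (t - 3)*(t + 1)*(t + 3)*(t + 7)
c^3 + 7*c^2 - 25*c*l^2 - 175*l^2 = (c + 7)*(c - 5*l)*(c + 5*l)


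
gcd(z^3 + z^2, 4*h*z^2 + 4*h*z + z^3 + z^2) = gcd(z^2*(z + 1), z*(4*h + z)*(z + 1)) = z^2 + z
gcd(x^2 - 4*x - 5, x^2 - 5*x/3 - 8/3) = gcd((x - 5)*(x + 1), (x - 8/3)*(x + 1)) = x + 1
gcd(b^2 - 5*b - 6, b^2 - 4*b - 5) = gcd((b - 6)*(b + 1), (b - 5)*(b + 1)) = b + 1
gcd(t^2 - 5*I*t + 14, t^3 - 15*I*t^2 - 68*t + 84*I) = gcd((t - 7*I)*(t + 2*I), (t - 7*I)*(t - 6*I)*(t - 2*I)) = t - 7*I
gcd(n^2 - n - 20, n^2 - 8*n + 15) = n - 5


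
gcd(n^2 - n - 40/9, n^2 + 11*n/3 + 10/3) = n + 5/3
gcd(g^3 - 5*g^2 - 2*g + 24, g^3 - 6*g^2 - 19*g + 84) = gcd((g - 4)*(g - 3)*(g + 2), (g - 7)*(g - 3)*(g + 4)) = g - 3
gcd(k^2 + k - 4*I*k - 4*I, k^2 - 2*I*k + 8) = k - 4*I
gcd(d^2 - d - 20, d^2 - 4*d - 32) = d + 4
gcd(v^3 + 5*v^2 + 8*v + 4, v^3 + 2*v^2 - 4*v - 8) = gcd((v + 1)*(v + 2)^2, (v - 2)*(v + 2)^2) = v^2 + 4*v + 4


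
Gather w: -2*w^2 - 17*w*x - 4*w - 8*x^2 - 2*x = -2*w^2 + w*(-17*x - 4) - 8*x^2 - 2*x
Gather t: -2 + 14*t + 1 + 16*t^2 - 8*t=16*t^2 + 6*t - 1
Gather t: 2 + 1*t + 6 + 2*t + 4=3*t + 12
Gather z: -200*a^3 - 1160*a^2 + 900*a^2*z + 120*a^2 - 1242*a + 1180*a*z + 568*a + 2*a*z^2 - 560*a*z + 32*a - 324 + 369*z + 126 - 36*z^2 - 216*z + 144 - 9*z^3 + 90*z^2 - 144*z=-200*a^3 - 1040*a^2 - 642*a - 9*z^3 + z^2*(2*a + 54) + z*(900*a^2 + 620*a + 9) - 54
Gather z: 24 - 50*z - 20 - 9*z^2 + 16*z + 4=-9*z^2 - 34*z + 8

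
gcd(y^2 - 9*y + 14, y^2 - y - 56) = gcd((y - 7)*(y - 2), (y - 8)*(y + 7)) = 1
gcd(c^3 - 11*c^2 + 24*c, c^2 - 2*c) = c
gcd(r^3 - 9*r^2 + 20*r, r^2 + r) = r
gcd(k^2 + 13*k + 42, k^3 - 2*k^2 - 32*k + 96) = k + 6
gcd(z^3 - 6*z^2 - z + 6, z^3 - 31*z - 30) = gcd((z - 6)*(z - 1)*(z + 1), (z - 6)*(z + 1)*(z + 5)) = z^2 - 5*z - 6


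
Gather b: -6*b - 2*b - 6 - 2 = -8*b - 8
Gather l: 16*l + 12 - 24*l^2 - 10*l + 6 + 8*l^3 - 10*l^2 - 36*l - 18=8*l^3 - 34*l^2 - 30*l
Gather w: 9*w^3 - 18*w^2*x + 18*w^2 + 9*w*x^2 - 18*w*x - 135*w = 9*w^3 + w^2*(18 - 18*x) + w*(9*x^2 - 18*x - 135)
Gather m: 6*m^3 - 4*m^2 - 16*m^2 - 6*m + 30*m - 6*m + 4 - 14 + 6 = 6*m^3 - 20*m^2 + 18*m - 4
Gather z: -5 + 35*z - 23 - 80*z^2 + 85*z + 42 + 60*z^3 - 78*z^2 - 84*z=60*z^3 - 158*z^2 + 36*z + 14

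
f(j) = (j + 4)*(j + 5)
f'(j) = 2*j + 9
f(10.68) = 230.18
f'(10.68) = 30.36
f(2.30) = 45.99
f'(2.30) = 13.60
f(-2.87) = 2.41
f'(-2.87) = 3.26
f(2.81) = 53.19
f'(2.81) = 14.62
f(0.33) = 23.08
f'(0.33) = 9.66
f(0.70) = 26.79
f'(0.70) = 10.40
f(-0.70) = 14.19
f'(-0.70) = 7.60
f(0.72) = 27.00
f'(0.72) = 10.44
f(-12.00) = 56.00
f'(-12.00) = -15.00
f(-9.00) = 20.00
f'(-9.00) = -9.00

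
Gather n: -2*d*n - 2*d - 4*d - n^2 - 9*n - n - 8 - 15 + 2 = -6*d - n^2 + n*(-2*d - 10) - 21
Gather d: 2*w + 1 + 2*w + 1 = 4*w + 2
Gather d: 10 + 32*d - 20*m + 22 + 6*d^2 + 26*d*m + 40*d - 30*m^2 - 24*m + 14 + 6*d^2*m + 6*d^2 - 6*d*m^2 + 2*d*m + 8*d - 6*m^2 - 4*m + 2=d^2*(6*m + 12) + d*(-6*m^2 + 28*m + 80) - 36*m^2 - 48*m + 48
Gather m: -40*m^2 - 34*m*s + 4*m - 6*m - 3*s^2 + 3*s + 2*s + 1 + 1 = -40*m^2 + m*(-34*s - 2) - 3*s^2 + 5*s + 2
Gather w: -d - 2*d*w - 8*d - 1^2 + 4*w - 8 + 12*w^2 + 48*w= -9*d + 12*w^2 + w*(52 - 2*d) - 9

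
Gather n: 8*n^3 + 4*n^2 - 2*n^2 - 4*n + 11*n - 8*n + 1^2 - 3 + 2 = 8*n^3 + 2*n^2 - n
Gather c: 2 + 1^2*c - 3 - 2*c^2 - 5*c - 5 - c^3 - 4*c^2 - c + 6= -c^3 - 6*c^2 - 5*c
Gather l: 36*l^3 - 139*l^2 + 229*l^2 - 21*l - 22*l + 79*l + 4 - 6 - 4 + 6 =36*l^3 + 90*l^2 + 36*l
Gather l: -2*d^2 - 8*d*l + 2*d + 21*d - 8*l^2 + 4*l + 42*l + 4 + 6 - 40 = -2*d^2 + 23*d - 8*l^2 + l*(46 - 8*d) - 30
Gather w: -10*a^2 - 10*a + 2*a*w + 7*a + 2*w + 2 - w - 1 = -10*a^2 - 3*a + w*(2*a + 1) + 1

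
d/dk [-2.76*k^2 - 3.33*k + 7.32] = -5.52*k - 3.33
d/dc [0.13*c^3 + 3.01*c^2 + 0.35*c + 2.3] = 0.39*c^2 + 6.02*c + 0.35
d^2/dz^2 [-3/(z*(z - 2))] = 6*(-3*z^2 + 6*z - 4)/(z^3*(z^3 - 6*z^2 + 12*z - 8))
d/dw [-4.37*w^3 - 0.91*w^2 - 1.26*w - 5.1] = -13.11*w^2 - 1.82*w - 1.26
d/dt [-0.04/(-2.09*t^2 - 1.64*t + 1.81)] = (-0.1672*t - 0.0656)/(2.09*t^2 + 1.64*t - 1.81)^2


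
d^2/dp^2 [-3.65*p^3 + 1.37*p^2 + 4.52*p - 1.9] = 2.74 - 21.9*p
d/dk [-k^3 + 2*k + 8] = 2 - 3*k^2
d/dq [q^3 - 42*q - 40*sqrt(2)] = 3*q^2 - 42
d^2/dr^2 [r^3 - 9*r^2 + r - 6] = 6*r - 18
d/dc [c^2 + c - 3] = 2*c + 1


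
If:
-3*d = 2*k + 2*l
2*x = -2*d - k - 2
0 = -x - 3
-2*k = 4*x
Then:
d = -1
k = 6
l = -9/2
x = -3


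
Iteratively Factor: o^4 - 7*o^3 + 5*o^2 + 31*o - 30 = (o - 1)*(o^3 - 6*o^2 - o + 30) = (o - 1)*(o + 2)*(o^2 - 8*o + 15) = (o - 3)*(o - 1)*(o + 2)*(o - 5)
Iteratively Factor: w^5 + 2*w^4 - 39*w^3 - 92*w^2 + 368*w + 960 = (w - 5)*(w^4 + 7*w^3 - 4*w^2 - 112*w - 192) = (w - 5)*(w + 4)*(w^3 + 3*w^2 - 16*w - 48) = (w - 5)*(w - 4)*(w + 4)*(w^2 + 7*w + 12) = (w - 5)*(w - 4)*(w + 4)^2*(w + 3)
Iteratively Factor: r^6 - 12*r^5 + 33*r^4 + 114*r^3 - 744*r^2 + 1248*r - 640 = (r + 4)*(r^5 - 16*r^4 + 97*r^3 - 274*r^2 + 352*r - 160) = (r - 4)*(r + 4)*(r^4 - 12*r^3 + 49*r^2 - 78*r + 40) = (r - 4)^2*(r + 4)*(r^3 - 8*r^2 + 17*r - 10) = (r - 5)*(r - 4)^2*(r + 4)*(r^2 - 3*r + 2) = (r - 5)*(r - 4)^2*(r - 2)*(r + 4)*(r - 1)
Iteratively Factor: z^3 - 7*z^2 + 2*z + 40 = (z - 5)*(z^2 - 2*z - 8) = (z - 5)*(z - 4)*(z + 2)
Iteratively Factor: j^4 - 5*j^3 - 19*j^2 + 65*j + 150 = (j - 5)*(j^3 - 19*j - 30) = (j - 5)*(j + 2)*(j^2 - 2*j - 15) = (j - 5)^2*(j + 2)*(j + 3)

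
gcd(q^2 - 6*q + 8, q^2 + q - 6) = q - 2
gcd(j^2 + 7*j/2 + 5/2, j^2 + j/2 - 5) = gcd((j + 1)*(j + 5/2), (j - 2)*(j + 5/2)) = j + 5/2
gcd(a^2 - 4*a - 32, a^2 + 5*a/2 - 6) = a + 4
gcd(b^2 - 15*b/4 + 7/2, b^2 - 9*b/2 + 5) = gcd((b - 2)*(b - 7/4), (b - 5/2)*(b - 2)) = b - 2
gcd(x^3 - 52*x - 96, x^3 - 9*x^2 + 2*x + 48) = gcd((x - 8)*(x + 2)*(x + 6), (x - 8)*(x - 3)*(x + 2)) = x^2 - 6*x - 16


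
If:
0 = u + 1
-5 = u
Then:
No Solution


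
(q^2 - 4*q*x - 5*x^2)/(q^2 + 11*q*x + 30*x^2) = (q^2 - 4*q*x - 5*x^2)/(q^2 + 11*q*x + 30*x^2)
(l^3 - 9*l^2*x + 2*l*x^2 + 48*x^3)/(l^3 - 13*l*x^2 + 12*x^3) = (-l^2 + 6*l*x + 16*x^2)/(-l^2 - 3*l*x + 4*x^2)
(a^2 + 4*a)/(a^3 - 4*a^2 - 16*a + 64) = a/(a^2 - 8*a + 16)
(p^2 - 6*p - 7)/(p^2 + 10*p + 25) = (p^2 - 6*p - 7)/(p^2 + 10*p + 25)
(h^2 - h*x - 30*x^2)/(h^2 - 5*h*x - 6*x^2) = (h + 5*x)/(h + x)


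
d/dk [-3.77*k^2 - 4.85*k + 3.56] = -7.54*k - 4.85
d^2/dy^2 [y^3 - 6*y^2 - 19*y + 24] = 6*y - 12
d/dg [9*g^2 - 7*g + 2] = 18*g - 7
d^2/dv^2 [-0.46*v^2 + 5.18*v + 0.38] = -0.920000000000000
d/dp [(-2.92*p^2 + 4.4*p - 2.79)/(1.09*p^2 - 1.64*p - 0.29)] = (-0.00720000000000098*p^2 + 7.7758*p - 5.8516)/(1.1881*p^4 - 3.5752*p^3 + 2.0574*p^2 + 0.9512*p + 0.0841)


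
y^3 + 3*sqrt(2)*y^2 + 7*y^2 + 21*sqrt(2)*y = y*(y + 7)*(y + 3*sqrt(2))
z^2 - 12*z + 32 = (z - 8)*(z - 4)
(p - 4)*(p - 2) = p^2 - 6*p + 8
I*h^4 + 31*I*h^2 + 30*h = h*(h - 5*I)*(h + 6*I)*(I*h + 1)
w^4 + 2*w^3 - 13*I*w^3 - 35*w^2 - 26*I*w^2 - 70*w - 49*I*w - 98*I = (w + 2)*(w - 7*I)^2*(w + I)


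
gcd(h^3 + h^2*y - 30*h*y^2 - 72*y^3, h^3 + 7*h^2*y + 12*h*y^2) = h^2 + 7*h*y + 12*y^2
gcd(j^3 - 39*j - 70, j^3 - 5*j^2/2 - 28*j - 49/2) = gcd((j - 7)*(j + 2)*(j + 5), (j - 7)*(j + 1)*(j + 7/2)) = j - 7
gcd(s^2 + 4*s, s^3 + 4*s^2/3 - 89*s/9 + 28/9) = s + 4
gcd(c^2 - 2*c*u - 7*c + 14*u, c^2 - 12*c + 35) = c - 7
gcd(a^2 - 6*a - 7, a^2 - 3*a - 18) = 1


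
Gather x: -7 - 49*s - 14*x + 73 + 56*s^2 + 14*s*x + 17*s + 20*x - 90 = 56*s^2 - 32*s + x*(14*s + 6) - 24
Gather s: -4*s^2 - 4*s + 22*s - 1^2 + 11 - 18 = -4*s^2 + 18*s - 8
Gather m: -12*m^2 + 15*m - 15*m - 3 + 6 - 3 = -12*m^2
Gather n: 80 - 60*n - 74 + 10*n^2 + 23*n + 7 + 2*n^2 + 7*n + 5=12*n^2 - 30*n + 18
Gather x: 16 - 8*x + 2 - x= 18 - 9*x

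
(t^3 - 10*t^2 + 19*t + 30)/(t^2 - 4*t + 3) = (t^3 - 10*t^2 + 19*t + 30)/(t^2 - 4*t + 3)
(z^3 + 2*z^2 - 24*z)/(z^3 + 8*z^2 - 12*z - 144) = z/(z + 6)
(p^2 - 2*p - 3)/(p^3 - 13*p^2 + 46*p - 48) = (p + 1)/(p^2 - 10*p + 16)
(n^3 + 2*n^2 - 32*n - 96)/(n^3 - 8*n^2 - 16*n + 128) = (n^2 - 2*n - 24)/(n^2 - 12*n + 32)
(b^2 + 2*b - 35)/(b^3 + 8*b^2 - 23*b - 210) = 1/(b + 6)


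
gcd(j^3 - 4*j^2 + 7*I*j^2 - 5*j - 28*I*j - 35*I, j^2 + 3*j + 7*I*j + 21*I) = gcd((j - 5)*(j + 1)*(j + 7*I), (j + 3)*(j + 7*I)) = j + 7*I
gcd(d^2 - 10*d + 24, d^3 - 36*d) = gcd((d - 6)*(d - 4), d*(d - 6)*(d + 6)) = d - 6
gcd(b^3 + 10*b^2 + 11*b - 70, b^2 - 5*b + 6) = b - 2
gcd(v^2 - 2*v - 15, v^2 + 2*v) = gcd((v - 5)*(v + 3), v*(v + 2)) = 1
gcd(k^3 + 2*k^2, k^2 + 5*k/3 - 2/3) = k + 2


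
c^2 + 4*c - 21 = (c - 3)*(c + 7)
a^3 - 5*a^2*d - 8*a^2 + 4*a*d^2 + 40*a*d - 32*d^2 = (a - 8)*(a - 4*d)*(a - d)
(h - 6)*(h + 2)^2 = h^3 - 2*h^2 - 20*h - 24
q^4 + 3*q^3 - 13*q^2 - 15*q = q*(q - 3)*(q + 1)*(q + 5)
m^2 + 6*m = m*(m + 6)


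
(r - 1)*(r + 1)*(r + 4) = r^3 + 4*r^2 - r - 4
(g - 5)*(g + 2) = g^2 - 3*g - 10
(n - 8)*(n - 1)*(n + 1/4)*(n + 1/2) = n^4 - 33*n^3/4 + 11*n^2/8 + 39*n/8 + 1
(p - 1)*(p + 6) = p^2 + 5*p - 6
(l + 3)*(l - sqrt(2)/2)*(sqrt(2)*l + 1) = sqrt(2)*l^3 + 3*sqrt(2)*l^2 - sqrt(2)*l/2 - 3*sqrt(2)/2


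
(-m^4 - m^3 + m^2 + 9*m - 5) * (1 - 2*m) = 2*m^5 + m^4 - 3*m^3 - 17*m^2 + 19*m - 5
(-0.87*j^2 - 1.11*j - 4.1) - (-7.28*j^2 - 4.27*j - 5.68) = 6.41*j^2 + 3.16*j + 1.58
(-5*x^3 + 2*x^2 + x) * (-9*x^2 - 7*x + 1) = 45*x^5 + 17*x^4 - 28*x^3 - 5*x^2 + x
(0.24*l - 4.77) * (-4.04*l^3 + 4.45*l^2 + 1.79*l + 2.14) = -0.9696*l^4 + 20.3388*l^3 - 20.7969*l^2 - 8.0247*l - 10.2078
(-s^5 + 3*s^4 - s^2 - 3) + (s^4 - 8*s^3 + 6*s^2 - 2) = -s^5 + 4*s^4 - 8*s^3 + 5*s^2 - 5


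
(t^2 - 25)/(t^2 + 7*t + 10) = (t - 5)/(t + 2)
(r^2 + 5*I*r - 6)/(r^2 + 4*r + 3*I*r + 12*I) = (r + 2*I)/(r + 4)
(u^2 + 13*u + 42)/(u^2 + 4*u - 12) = (u + 7)/(u - 2)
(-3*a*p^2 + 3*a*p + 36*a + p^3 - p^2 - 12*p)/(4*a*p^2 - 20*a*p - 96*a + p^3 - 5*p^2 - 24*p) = (-3*a*p + 12*a + p^2 - 4*p)/(4*a*p - 32*a + p^2 - 8*p)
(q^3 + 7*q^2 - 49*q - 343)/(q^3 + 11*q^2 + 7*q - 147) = (q - 7)/(q - 3)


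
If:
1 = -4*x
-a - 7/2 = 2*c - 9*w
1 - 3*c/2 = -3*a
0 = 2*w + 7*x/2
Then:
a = -43/240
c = 37/120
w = 7/16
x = -1/4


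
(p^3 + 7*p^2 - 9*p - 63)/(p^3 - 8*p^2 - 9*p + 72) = (p + 7)/(p - 8)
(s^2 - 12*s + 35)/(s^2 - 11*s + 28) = (s - 5)/(s - 4)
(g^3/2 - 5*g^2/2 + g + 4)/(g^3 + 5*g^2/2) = (g^3 - 5*g^2 + 2*g + 8)/(g^2*(2*g + 5))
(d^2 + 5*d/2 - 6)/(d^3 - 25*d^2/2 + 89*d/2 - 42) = (d + 4)/(d^2 - 11*d + 28)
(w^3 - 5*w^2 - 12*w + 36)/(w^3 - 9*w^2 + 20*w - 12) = (w + 3)/(w - 1)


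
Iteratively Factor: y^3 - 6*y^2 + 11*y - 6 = (y - 1)*(y^2 - 5*y + 6) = (y - 3)*(y - 1)*(y - 2)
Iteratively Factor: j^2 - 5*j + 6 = (j - 2)*(j - 3)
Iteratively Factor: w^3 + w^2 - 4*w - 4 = (w - 2)*(w^2 + 3*w + 2) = (w - 2)*(w + 2)*(w + 1)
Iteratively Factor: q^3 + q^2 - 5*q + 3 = (q - 1)*(q^2 + 2*q - 3) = (q - 1)^2*(q + 3)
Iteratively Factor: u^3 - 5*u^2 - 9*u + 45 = (u - 3)*(u^2 - 2*u - 15) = (u - 5)*(u - 3)*(u + 3)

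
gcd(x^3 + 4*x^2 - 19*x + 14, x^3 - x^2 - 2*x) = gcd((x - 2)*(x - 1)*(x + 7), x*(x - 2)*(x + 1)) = x - 2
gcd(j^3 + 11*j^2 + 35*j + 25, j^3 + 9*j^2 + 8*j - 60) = j + 5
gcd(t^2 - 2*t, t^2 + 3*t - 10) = t - 2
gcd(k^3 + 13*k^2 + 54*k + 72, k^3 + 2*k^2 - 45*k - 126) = k^2 + 9*k + 18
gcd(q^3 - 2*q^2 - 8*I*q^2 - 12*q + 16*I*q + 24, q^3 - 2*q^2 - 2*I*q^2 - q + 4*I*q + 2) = q - 2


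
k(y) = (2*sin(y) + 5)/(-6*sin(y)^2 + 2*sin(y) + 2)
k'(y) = (12*sin(y)*cos(y) - 2*cos(y))*(2*sin(y) + 5)/(-6*sin(y)^2 + 2*sin(y) + 2)^2 + 2*cos(y)/(-6*sin(y)^2 + 2*sin(y) + 2) = (30*sin(y) - 3*cos(2*y))*cos(y)/(2*(-3*sin(y)^2 + sin(y) + 1)^2)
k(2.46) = 7.13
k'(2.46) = -36.80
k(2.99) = 2.45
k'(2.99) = -0.70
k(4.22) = -0.73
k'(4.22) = 1.20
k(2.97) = 2.47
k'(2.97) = -0.96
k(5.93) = 7.30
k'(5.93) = -68.15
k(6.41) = 2.44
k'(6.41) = 0.38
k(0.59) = 4.87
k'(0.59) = 16.39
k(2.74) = 3.10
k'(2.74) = -5.10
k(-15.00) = -2.01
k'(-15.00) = 8.98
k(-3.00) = 2.95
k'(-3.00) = 5.51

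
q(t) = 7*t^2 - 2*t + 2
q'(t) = 14*t - 2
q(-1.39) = 18.30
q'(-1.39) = -21.46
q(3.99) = 105.46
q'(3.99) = 53.86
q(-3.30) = 84.83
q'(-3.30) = -48.20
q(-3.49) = 94.24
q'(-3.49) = -50.86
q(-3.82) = 111.79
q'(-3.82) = -55.48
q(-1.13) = 13.20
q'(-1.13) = -17.82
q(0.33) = 2.10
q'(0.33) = 2.62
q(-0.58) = 5.51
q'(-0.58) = -10.12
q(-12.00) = 1034.00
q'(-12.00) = -170.00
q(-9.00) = 587.00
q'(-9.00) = -128.00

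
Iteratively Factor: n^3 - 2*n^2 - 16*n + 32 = (n + 4)*(n^2 - 6*n + 8) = (n - 2)*(n + 4)*(n - 4)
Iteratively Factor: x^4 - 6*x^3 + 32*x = (x + 2)*(x^3 - 8*x^2 + 16*x) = x*(x + 2)*(x^2 - 8*x + 16) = x*(x - 4)*(x + 2)*(x - 4)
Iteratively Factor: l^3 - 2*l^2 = (l)*(l^2 - 2*l) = l^2*(l - 2)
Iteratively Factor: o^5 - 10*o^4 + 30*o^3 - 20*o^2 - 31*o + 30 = (o - 2)*(o^4 - 8*o^3 + 14*o^2 + 8*o - 15) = (o - 5)*(o - 2)*(o^3 - 3*o^2 - o + 3) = (o - 5)*(o - 3)*(o - 2)*(o^2 - 1) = (o - 5)*(o - 3)*(o - 2)*(o - 1)*(o + 1)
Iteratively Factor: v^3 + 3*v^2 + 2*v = (v + 1)*(v^2 + 2*v) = (v + 1)*(v + 2)*(v)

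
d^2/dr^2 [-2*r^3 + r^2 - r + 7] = 2 - 12*r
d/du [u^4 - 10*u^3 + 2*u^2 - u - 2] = 4*u^3 - 30*u^2 + 4*u - 1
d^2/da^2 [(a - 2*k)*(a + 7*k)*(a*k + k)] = 2*k*(3*a + 5*k + 1)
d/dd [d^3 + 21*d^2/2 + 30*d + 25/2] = 3*d^2 + 21*d + 30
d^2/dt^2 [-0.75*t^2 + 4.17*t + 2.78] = -1.50000000000000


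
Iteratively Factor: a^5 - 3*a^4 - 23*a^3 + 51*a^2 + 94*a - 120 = (a - 1)*(a^4 - 2*a^3 - 25*a^2 + 26*a + 120) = (a - 1)*(a + 2)*(a^3 - 4*a^2 - 17*a + 60) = (a - 5)*(a - 1)*(a + 2)*(a^2 + a - 12) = (a - 5)*(a - 1)*(a + 2)*(a + 4)*(a - 3)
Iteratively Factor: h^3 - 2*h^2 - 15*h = (h + 3)*(h^2 - 5*h) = (h - 5)*(h + 3)*(h)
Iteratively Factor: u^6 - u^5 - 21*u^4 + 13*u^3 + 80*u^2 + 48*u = (u + 1)*(u^5 - 2*u^4 - 19*u^3 + 32*u^2 + 48*u) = (u + 1)^2*(u^4 - 3*u^3 - 16*u^2 + 48*u) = u*(u + 1)^2*(u^3 - 3*u^2 - 16*u + 48) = u*(u - 4)*(u + 1)^2*(u^2 + u - 12) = u*(u - 4)*(u + 1)^2*(u + 4)*(u - 3)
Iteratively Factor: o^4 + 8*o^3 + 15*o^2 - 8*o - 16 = (o + 1)*(o^3 + 7*o^2 + 8*o - 16) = (o + 1)*(o + 4)*(o^2 + 3*o - 4) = (o + 1)*(o + 4)^2*(o - 1)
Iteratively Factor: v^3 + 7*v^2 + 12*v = (v + 3)*(v^2 + 4*v) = v*(v + 3)*(v + 4)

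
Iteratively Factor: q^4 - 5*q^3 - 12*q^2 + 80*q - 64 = (q - 4)*(q^3 - q^2 - 16*q + 16) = (q - 4)*(q + 4)*(q^2 - 5*q + 4) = (q - 4)^2*(q + 4)*(q - 1)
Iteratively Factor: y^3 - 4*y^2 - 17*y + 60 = (y - 3)*(y^2 - y - 20) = (y - 3)*(y + 4)*(y - 5)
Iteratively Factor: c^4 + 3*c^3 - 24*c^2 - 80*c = (c)*(c^3 + 3*c^2 - 24*c - 80) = c*(c - 5)*(c^2 + 8*c + 16) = c*(c - 5)*(c + 4)*(c + 4)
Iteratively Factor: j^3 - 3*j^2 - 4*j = (j + 1)*(j^2 - 4*j) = (j - 4)*(j + 1)*(j)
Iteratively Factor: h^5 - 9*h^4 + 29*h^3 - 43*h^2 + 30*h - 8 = (h - 4)*(h^4 - 5*h^3 + 9*h^2 - 7*h + 2) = (h - 4)*(h - 1)*(h^3 - 4*h^2 + 5*h - 2) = (h - 4)*(h - 1)^2*(h^2 - 3*h + 2) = (h - 4)*(h - 2)*(h - 1)^2*(h - 1)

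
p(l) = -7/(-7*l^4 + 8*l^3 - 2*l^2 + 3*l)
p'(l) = -7*(28*l^3 - 24*l^2 + 4*l - 3)/(-7*l^4 + 8*l^3 - 2*l^2 + 3*l)^2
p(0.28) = -8.58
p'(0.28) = 33.10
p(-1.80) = 0.05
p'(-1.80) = 0.10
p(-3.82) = 0.00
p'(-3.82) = 0.00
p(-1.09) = 0.27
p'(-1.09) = 0.75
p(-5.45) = 0.00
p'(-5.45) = 0.00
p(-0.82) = 0.62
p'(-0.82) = 2.05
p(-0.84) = 0.58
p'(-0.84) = 1.89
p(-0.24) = 7.22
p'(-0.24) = 42.71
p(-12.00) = 0.00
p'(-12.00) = 0.00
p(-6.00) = 0.00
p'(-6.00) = 0.00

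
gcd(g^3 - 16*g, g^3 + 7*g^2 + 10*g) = g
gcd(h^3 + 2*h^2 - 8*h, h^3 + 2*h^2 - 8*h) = h^3 + 2*h^2 - 8*h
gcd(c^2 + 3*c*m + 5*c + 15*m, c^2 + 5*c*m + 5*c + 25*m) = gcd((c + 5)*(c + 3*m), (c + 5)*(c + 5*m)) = c + 5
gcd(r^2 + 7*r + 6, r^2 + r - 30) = r + 6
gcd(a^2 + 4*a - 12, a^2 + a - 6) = a - 2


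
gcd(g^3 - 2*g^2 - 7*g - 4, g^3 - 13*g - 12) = g^2 - 3*g - 4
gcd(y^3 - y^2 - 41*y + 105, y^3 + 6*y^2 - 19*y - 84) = y + 7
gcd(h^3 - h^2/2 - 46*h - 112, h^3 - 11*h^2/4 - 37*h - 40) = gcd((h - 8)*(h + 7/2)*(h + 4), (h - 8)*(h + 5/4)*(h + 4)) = h^2 - 4*h - 32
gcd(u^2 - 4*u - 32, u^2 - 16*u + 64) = u - 8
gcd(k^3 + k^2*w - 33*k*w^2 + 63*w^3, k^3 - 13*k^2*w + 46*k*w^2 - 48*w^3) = -k + 3*w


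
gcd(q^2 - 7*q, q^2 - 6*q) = q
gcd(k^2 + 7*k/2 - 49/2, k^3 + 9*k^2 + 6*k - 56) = k + 7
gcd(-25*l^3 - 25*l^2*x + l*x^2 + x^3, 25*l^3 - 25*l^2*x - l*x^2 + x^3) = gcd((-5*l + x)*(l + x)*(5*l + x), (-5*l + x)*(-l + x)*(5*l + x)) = -25*l^2 + x^2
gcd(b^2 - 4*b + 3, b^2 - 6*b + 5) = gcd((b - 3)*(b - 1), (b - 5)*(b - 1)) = b - 1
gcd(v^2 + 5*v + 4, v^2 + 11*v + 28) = v + 4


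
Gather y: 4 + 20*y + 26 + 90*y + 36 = 110*y + 66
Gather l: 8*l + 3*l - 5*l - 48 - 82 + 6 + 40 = 6*l - 84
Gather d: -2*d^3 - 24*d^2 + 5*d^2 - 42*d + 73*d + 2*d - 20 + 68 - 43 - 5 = -2*d^3 - 19*d^2 + 33*d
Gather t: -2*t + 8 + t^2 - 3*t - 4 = t^2 - 5*t + 4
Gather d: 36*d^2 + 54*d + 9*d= 36*d^2 + 63*d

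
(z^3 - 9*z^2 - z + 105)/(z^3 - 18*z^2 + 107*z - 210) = (z + 3)/(z - 6)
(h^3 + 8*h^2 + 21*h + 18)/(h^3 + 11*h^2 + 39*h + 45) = (h + 2)/(h + 5)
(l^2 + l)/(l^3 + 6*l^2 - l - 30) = l*(l + 1)/(l^3 + 6*l^2 - l - 30)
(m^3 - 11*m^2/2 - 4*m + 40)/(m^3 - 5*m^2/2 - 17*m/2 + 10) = (m - 4)/(m - 1)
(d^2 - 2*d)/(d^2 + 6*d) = (d - 2)/(d + 6)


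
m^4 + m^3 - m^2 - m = m*(m - 1)*(m + 1)^2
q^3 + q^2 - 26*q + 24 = (q - 4)*(q - 1)*(q + 6)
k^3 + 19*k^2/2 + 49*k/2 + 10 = (k + 1/2)*(k + 4)*(k + 5)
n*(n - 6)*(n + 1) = n^3 - 5*n^2 - 6*n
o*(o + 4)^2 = o^3 + 8*o^2 + 16*o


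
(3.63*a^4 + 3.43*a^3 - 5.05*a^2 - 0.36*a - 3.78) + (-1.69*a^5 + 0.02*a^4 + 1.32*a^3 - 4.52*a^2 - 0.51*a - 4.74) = -1.69*a^5 + 3.65*a^4 + 4.75*a^3 - 9.57*a^2 - 0.87*a - 8.52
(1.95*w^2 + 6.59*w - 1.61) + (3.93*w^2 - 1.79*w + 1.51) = 5.88*w^2 + 4.8*w - 0.1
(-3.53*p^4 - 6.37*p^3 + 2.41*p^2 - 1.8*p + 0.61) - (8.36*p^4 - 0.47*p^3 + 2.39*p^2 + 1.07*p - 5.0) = -11.89*p^4 - 5.9*p^3 + 0.02*p^2 - 2.87*p + 5.61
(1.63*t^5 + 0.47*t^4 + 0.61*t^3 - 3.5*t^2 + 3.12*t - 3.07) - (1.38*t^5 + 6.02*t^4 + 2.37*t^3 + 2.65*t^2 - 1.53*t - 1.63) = 0.25*t^5 - 5.55*t^4 - 1.76*t^3 - 6.15*t^2 + 4.65*t - 1.44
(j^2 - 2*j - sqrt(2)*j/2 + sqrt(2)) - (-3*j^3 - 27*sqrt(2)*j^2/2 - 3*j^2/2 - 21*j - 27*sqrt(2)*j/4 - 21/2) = 3*j^3 + 5*j^2/2 + 27*sqrt(2)*j^2/2 + 25*sqrt(2)*j/4 + 19*j + sqrt(2) + 21/2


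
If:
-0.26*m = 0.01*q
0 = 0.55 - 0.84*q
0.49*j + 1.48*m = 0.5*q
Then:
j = 0.74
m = -0.03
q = 0.65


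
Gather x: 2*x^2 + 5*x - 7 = 2*x^2 + 5*x - 7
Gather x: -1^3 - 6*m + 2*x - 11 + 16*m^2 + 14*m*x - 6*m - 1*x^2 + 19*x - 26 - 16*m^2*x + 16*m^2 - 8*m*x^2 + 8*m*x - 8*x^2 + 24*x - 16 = 32*m^2 - 12*m + x^2*(-8*m - 9) + x*(-16*m^2 + 22*m + 45) - 54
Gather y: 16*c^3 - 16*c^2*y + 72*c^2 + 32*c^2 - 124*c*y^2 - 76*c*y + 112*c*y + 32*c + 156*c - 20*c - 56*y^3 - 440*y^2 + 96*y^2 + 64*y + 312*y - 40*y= 16*c^3 + 104*c^2 + 168*c - 56*y^3 + y^2*(-124*c - 344) + y*(-16*c^2 + 36*c + 336)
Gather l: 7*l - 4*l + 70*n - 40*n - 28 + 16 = 3*l + 30*n - 12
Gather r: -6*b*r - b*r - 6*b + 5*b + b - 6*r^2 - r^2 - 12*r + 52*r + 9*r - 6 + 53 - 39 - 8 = -7*r^2 + r*(49 - 7*b)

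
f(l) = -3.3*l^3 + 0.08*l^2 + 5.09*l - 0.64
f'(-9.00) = -798.25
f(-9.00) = 2365.73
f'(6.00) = -350.35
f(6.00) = -680.02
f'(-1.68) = -23.12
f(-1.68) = 6.68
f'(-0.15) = 4.84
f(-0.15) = -1.39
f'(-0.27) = 4.33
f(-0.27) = -1.94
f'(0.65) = 1.01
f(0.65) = 1.80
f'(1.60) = -20.00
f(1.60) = -5.81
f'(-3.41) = -110.57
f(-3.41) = 113.78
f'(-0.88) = -2.72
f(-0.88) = -2.81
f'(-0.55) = 2.01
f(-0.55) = -2.87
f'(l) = -9.9*l^2 + 0.16*l + 5.09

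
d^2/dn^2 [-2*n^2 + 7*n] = -4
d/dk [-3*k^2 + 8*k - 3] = 8 - 6*k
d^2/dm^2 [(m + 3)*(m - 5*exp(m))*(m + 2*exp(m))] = -3*m^2*exp(m) - 40*m*exp(2*m) - 21*m*exp(m) + 6*m - 160*exp(2*m) - 24*exp(m) + 6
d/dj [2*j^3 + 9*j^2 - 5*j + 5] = 6*j^2 + 18*j - 5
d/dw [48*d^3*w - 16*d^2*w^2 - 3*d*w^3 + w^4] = 48*d^3 - 32*d^2*w - 9*d*w^2 + 4*w^3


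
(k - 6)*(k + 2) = k^2 - 4*k - 12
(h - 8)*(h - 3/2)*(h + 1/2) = h^3 - 9*h^2 + 29*h/4 + 6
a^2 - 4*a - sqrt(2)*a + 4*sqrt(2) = (a - 4)*(a - sqrt(2))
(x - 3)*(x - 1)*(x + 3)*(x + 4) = x^4 + 3*x^3 - 13*x^2 - 27*x + 36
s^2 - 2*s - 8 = (s - 4)*(s + 2)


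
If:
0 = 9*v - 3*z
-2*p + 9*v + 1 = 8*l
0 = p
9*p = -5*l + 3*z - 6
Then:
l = 7/3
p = 0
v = 53/27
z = 53/9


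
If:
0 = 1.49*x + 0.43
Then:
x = -0.29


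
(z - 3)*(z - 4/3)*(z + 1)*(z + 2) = z^4 - 4*z^3/3 - 7*z^2 + 10*z/3 + 8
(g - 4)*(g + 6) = g^2 + 2*g - 24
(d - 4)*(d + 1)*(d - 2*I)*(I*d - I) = I*d^4 + 2*d^3 - 4*I*d^3 - 8*d^2 - I*d^2 - 2*d + 4*I*d + 8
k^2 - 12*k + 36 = (k - 6)^2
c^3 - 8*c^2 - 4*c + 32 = (c - 8)*(c - 2)*(c + 2)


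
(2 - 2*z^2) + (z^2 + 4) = 6 - z^2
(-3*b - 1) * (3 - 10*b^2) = 30*b^3 + 10*b^2 - 9*b - 3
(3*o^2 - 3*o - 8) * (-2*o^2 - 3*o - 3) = -6*o^4 - 3*o^3 + 16*o^2 + 33*o + 24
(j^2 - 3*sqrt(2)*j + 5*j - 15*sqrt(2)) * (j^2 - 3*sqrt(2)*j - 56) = j^4 - 6*sqrt(2)*j^3 + 5*j^3 - 30*sqrt(2)*j^2 - 38*j^2 - 190*j + 168*sqrt(2)*j + 840*sqrt(2)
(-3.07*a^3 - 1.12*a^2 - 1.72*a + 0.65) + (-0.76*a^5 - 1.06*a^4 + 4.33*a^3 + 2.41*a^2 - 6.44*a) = -0.76*a^5 - 1.06*a^4 + 1.26*a^3 + 1.29*a^2 - 8.16*a + 0.65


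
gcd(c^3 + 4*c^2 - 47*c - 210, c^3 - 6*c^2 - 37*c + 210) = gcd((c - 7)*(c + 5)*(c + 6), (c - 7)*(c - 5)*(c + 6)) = c^2 - c - 42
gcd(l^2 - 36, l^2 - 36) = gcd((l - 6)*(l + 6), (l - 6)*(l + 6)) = l^2 - 36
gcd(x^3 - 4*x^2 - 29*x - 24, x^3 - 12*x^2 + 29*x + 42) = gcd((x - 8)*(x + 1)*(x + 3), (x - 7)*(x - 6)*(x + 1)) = x + 1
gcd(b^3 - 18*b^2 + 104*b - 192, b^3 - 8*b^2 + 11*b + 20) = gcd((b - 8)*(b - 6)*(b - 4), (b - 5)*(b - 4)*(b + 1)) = b - 4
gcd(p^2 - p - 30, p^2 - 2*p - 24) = p - 6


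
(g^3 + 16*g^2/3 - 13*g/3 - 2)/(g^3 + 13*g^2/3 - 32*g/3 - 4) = (g - 1)/(g - 2)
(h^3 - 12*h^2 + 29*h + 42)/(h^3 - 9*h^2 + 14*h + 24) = (h - 7)/(h - 4)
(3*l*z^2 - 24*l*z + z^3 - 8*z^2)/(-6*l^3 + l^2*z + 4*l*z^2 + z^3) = z*(z - 8)/(-2*l^2 + l*z + z^2)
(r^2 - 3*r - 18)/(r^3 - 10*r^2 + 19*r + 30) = (r + 3)/(r^2 - 4*r - 5)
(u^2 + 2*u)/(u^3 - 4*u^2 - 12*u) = 1/(u - 6)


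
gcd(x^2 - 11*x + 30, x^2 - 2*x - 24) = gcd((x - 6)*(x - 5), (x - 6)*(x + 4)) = x - 6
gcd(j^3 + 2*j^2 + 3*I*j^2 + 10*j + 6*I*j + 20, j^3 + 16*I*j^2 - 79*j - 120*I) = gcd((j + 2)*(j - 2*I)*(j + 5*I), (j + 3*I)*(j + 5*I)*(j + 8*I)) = j + 5*I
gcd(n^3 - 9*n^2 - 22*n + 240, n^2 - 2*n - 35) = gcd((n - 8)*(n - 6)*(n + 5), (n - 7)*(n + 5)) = n + 5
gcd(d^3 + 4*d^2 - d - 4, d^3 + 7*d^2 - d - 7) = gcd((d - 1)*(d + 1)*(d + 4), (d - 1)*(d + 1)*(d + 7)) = d^2 - 1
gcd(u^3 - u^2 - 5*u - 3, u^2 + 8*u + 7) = u + 1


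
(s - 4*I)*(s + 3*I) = s^2 - I*s + 12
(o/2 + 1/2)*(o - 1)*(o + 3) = o^3/2 + 3*o^2/2 - o/2 - 3/2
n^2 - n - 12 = (n - 4)*(n + 3)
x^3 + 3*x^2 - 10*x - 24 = (x - 3)*(x + 2)*(x + 4)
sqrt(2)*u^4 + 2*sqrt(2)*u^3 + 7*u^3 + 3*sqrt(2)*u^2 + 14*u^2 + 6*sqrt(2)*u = u*(u + 2)*(u + 3*sqrt(2))*(sqrt(2)*u + 1)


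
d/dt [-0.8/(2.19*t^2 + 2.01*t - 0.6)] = (3.504*t + 1.608)/(2.19*t^2 + 2.01*t - 0.6)^2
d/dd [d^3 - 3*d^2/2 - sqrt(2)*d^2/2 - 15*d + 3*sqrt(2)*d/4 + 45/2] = 3*d^2 - 3*d - sqrt(2)*d - 15 + 3*sqrt(2)/4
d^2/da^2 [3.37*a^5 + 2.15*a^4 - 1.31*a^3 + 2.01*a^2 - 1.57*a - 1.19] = 67.4*a^3 + 25.8*a^2 - 7.86*a + 4.02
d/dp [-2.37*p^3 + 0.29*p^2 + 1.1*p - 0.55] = -7.11*p^2 + 0.58*p + 1.1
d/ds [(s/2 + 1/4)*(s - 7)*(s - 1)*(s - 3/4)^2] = 5*s^4/2 - 18*s^3 + 711*s^2/32 - 167*s/32 - 57/32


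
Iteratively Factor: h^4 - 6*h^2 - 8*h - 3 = (h + 1)*(h^3 - h^2 - 5*h - 3) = (h + 1)^2*(h^2 - 2*h - 3) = (h - 3)*(h + 1)^2*(h + 1)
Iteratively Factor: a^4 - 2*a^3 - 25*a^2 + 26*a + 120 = (a + 2)*(a^3 - 4*a^2 - 17*a + 60) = (a - 3)*(a + 2)*(a^2 - a - 20) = (a - 5)*(a - 3)*(a + 2)*(a + 4)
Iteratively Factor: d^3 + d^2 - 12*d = (d + 4)*(d^2 - 3*d) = d*(d + 4)*(d - 3)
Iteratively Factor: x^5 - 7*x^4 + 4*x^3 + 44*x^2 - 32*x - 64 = (x - 4)*(x^4 - 3*x^3 - 8*x^2 + 12*x + 16) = (x - 4)*(x - 2)*(x^3 - x^2 - 10*x - 8) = (x - 4)*(x - 2)*(x + 1)*(x^2 - 2*x - 8) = (x - 4)^2*(x - 2)*(x + 1)*(x + 2)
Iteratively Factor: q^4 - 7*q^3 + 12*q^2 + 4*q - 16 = (q + 1)*(q^3 - 8*q^2 + 20*q - 16) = (q - 2)*(q + 1)*(q^2 - 6*q + 8) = (q - 2)^2*(q + 1)*(q - 4)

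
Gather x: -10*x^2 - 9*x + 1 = -10*x^2 - 9*x + 1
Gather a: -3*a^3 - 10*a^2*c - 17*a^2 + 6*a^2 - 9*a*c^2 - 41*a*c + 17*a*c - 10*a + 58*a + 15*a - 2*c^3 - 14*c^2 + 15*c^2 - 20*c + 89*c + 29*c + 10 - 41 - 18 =-3*a^3 + a^2*(-10*c - 11) + a*(-9*c^2 - 24*c + 63) - 2*c^3 + c^2 + 98*c - 49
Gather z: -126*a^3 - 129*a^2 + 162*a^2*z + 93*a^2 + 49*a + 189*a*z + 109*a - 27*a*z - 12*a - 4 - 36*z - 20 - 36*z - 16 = -126*a^3 - 36*a^2 + 146*a + z*(162*a^2 + 162*a - 72) - 40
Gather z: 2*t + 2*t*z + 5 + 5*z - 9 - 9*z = 2*t + z*(2*t - 4) - 4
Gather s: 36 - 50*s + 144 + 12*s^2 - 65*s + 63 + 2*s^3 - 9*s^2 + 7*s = 2*s^3 + 3*s^2 - 108*s + 243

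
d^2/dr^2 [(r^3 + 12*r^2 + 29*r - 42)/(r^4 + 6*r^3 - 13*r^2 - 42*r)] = 2*(r^6 + 15*r^5 - 33*r^4 + 77*r^3 + 90*r^2 - 108*r - 216)/(r^3*(r^6 - 3*r^5 - 15*r^4 + 35*r^3 + 90*r^2 - 108*r - 216))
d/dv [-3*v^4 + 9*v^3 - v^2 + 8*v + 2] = -12*v^3 + 27*v^2 - 2*v + 8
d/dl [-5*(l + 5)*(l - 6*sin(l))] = -5*l + 5*(l + 5)*(6*cos(l) - 1) + 30*sin(l)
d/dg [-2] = 0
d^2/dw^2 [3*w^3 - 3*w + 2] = 18*w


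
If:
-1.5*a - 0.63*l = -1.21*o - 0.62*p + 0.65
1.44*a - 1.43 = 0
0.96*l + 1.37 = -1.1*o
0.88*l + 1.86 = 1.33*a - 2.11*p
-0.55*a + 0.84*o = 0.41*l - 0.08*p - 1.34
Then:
No Solution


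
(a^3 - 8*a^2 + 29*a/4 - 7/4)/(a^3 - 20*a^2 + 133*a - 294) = (a^2 - a + 1/4)/(a^2 - 13*a + 42)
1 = 1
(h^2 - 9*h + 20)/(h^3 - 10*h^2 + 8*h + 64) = (h - 5)/(h^2 - 6*h - 16)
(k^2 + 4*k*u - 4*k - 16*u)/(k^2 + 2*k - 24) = (k + 4*u)/(k + 6)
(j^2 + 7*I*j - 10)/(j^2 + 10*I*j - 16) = (j + 5*I)/(j + 8*I)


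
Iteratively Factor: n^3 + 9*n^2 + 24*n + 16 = (n + 4)*(n^2 + 5*n + 4) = (n + 1)*(n + 4)*(n + 4)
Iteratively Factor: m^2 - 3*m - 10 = (m - 5)*(m + 2)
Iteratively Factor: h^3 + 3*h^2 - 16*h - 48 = (h - 4)*(h^2 + 7*h + 12) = (h - 4)*(h + 3)*(h + 4)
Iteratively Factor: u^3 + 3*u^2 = (u)*(u^2 + 3*u) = u*(u + 3)*(u)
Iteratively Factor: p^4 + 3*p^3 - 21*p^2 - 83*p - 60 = (p - 5)*(p^3 + 8*p^2 + 19*p + 12) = (p - 5)*(p + 1)*(p^2 + 7*p + 12) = (p - 5)*(p + 1)*(p + 4)*(p + 3)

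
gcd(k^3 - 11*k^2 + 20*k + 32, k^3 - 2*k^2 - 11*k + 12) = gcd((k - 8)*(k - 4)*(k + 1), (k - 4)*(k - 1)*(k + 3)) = k - 4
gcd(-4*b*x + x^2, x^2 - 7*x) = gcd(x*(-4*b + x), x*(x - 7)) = x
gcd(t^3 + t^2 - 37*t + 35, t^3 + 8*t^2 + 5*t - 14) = t^2 + 6*t - 7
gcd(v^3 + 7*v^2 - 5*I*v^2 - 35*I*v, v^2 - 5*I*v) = v^2 - 5*I*v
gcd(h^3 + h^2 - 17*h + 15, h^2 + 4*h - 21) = h - 3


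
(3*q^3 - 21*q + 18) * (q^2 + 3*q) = 3*q^5 + 9*q^4 - 21*q^3 - 45*q^2 + 54*q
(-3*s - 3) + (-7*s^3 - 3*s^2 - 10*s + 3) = -7*s^3 - 3*s^2 - 13*s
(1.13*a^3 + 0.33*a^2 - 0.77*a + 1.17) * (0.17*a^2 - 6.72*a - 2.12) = 0.1921*a^5 - 7.5375*a^4 - 4.7441*a^3 + 4.6737*a^2 - 6.23*a - 2.4804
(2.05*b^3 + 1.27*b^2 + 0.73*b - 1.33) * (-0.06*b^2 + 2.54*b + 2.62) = -0.123*b^5 + 5.1308*b^4 + 8.553*b^3 + 5.2614*b^2 - 1.4656*b - 3.4846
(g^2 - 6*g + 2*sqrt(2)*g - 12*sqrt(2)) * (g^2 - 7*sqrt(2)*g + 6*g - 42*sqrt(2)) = g^4 - 5*sqrt(2)*g^3 - 64*g^2 + 180*sqrt(2)*g + 1008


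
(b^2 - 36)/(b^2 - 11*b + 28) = (b^2 - 36)/(b^2 - 11*b + 28)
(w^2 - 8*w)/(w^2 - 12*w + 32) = w/(w - 4)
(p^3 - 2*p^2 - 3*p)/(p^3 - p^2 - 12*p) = (-p^2 + 2*p + 3)/(-p^2 + p + 12)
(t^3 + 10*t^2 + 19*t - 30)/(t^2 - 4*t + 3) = (t^2 + 11*t + 30)/(t - 3)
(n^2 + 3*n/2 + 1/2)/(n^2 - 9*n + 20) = (2*n^2 + 3*n + 1)/(2*(n^2 - 9*n + 20))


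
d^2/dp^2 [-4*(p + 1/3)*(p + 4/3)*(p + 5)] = -24*p - 160/3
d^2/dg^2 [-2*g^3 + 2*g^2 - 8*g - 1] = 4 - 12*g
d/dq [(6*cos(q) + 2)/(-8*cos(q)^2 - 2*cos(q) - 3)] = 2*(-24*cos(q)^2 - 16*cos(q) + 7)*sin(q)/(-8*sin(q)^2 + 2*cos(q) + 11)^2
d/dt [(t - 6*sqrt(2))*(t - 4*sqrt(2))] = 2*t - 10*sqrt(2)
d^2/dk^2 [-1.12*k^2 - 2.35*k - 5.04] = -2.24000000000000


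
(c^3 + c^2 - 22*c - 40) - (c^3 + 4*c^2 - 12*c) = -3*c^2 - 10*c - 40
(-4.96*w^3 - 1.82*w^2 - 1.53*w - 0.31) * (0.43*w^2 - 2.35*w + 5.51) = -2.1328*w^5 + 10.8734*w^4 - 23.7105*w^3 - 6.566*w^2 - 7.7018*w - 1.7081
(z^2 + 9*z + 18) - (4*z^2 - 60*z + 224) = -3*z^2 + 69*z - 206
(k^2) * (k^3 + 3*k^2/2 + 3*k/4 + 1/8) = k^5 + 3*k^4/2 + 3*k^3/4 + k^2/8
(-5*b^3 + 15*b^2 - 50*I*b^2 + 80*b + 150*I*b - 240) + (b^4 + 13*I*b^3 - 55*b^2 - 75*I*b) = b^4 - 5*b^3 + 13*I*b^3 - 40*b^2 - 50*I*b^2 + 80*b + 75*I*b - 240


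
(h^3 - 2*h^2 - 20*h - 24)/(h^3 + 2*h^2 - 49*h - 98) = (h^2 - 4*h - 12)/(h^2 - 49)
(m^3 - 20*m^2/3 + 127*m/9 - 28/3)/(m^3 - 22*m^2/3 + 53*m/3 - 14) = (m - 4/3)/(m - 2)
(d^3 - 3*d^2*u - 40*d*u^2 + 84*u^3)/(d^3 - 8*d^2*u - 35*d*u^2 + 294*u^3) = (-d + 2*u)/(-d + 7*u)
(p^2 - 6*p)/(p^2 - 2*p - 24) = p/(p + 4)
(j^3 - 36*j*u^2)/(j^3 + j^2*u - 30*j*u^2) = (-j + 6*u)/(-j + 5*u)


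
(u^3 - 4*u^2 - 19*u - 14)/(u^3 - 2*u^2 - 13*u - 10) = (u - 7)/(u - 5)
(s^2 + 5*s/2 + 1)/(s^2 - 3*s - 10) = (s + 1/2)/(s - 5)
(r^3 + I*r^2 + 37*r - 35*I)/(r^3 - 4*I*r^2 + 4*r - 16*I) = (r^3 + I*r^2 + 37*r - 35*I)/(r^3 - 4*I*r^2 + 4*r - 16*I)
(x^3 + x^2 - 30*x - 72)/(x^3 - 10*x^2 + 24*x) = (x^2 + 7*x + 12)/(x*(x - 4))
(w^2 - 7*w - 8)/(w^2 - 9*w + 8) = (w + 1)/(w - 1)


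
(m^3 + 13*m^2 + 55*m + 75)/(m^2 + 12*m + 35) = (m^2 + 8*m + 15)/(m + 7)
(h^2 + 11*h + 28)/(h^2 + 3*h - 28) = (h + 4)/(h - 4)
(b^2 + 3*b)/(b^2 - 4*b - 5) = b*(b + 3)/(b^2 - 4*b - 5)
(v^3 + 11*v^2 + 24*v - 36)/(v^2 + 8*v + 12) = (v^2 + 5*v - 6)/(v + 2)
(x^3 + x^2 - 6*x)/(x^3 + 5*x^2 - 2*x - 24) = x/(x + 4)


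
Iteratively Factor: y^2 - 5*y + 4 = (y - 1)*(y - 4)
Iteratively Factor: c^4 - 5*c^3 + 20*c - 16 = (c + 2)*(c^3 - 7*c^2 + 14*c - 8) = (c - 1)*(c + 2)*(c^2 - 6*c + 8) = (c - 2)*(c - 1)*(c + 2)*(c - 4)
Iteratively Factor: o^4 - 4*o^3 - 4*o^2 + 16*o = (o + 2)*(o^3 - 6*o^2 + 8*o) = o*(o + 2)*(o^2 - 6*o + 8) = o*(o - 4)*(o + 2)*(o - 2)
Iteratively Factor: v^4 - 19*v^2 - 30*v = (v + 3)*(v^3 - 3*v^2 - 10*v) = (v + 2)*(v + 3)*(v^2 - 5*v) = (v - 5)*(v + 2)*(v + 3)*(v)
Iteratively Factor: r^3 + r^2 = (r)*(r^2 + r) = r^2*(r + 1)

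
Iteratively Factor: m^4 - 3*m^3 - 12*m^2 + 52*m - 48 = (m - 2)*(m^3 - m^2 - 14*m + 24) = (m - 2)*(m + 4)*(m^2 - 5*m + 6) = (m - 2)^2*(m + 4)*(m - 3)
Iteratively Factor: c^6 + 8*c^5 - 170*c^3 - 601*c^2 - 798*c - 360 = (c + 3)*(c^5 + 5*c^4 - 15*c^3 - 125*c^2 - 226*c - 120) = (c - 5)*(c + 3)*(c^4 + 10*c^3 + 35*c^2 + 50*c + 24) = (c - 5)*(c + 1)*(c + 3)*(c^3 + 9*c^2 + 26*c + 24) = (c - 5)*(c + 1)*(c + 3)*(c + 4)*(c^2 + 5*c + 6) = (c - 5)*(c + 1)*(c + 3)^2*(c + 4)*(c + 2)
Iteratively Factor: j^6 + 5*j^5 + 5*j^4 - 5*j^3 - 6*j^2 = (j)*(j^5 + 5*j^4 + 5*j^3 - 5*j^2 - 6*j) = j*(j + 1)*(j^4 + 4*j^3 + j^2 - 6*j) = j^2*(j + 1)*(j^3 + 4*j^2 + j - 6) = j^2*(j + 1)*(j + 3)*(j^2 + j - 2) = j^2*(j + 1)*(j + 2)*(j + 3)*(j - 1)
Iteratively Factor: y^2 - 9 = (y + 3)*(y - 3)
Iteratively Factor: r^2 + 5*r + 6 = (r + 3)*(r + 2)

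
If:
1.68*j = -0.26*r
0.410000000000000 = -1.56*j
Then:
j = -0.26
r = 1.70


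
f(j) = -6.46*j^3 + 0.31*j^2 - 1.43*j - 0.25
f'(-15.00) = -4371.23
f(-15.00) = 21893.45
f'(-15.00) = -4371.23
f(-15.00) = 21893.45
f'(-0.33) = -3.75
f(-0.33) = 0.49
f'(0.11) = -1.60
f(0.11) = -0.41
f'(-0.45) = -5.63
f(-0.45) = 1.04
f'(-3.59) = -253.43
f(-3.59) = 307.77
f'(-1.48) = -44.80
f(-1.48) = 23.49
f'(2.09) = -84.79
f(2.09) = -60.86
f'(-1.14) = -27.32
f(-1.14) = 11.35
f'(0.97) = -19.06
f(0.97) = -7.24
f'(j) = -19.38*j^2 + 0.62*j - 1.43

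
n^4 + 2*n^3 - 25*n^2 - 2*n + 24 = (n - 4)*(n - 1)*(n + 1)*(n + 6)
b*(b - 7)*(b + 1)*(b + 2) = b^4 - 4*b^3 - 19*b^2 - 14*b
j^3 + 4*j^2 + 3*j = j*(j + 1)*(j + 3)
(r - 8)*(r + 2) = r^2 - 6*r - 16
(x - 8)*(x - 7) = x^2 - 15*x + 56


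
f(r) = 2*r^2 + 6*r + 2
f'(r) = 4*r + 6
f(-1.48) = -2.50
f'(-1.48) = 0.08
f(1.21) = 12.19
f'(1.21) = 10.84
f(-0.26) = 0.58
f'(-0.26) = 4.96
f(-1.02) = -2.04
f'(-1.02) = 1.92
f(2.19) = 24.73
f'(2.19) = 14.76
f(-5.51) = 29.66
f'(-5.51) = -16.04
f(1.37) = 13.97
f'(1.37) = 11.48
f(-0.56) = -0.73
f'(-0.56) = 3.76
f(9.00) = 218.00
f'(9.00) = 42.00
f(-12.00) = 218.00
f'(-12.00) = -42.00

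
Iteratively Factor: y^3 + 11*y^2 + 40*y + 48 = (y + 4)*(y^2 + 7*y + 12) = (y + 4)^2*(y + 3)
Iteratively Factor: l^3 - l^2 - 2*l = (l - 2)*(l^2 + l) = (l - 2)*(l + 1)*(l)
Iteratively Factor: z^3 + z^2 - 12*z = (z - 3)*(z^2 + 4*z) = (z - 3)*(z + 4)*(z)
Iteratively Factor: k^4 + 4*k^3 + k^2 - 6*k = (k + 2)*(k^3 + 2*k^2 - 3*k) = (k + 2)*(k + 3)*(k^2 - k) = k*(k + 2)*(k + 3)*(k - 1)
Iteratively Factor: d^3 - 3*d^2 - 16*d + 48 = (d - 3)*(d^2 - 16) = (d - 3)*(d + 4)*(d - 4)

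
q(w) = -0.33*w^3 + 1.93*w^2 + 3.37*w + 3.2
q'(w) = -0.99*w^2 + 3.86*w + 3.37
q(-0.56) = 1.98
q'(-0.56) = 0.90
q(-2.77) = 15.69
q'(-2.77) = -14.92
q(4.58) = 27.42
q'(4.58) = 0.28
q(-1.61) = 4.15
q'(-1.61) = -5.41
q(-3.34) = 25.77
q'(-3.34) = -20.57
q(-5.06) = 78.32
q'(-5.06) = -41.51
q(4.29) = 27.12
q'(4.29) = 1.71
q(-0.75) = 1.90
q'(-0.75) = -0.08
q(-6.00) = 123.74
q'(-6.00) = -55.43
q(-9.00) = 369.77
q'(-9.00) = -111.56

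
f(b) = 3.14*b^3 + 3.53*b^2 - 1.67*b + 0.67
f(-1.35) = 1.63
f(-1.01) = 2.72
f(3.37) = 155.31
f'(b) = 9.42*b^2 + 7.06*b - 1.67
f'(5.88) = 365.53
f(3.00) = 112.21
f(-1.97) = -6.35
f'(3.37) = 129.10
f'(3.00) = 104.29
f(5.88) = 751.25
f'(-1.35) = 5.97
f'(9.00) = 824.89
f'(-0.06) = -2.06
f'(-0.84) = -0.95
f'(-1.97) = 20.98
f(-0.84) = 2.70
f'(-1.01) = 0.81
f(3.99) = 249.66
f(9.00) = 2560.63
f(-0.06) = 0.78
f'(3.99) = 176.47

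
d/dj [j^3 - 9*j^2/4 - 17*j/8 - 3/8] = 3*j^2 - 9*j/2 - 17/8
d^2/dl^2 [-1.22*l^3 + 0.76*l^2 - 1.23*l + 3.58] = 1.52 - 7.32*l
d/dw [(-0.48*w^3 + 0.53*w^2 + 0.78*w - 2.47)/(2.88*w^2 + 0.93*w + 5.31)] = (-1.3824*w^4 - 0.8928*w^3 - 9.3999*w^2 + 19.8558*w + 6.4389)/(8.2944*w^4 + 5.3568*w^3 + 31.4505*w^2 + 9.8766*w + 28.1961)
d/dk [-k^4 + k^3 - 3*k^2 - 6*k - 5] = -4*k^3 + 3*k^2 - 6*k - 6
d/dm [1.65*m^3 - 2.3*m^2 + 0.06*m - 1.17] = 4.95*m^2 - 4.6*m + 0.06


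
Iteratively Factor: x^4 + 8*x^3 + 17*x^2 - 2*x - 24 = (x + 2)*(x^3 + 6*x^2 + 5*x - 12) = (x - 1)*(x + 2)*(x^2 + 7*x + 12) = (x - 1)*(x + 2)*(x + 3)*(x + 4)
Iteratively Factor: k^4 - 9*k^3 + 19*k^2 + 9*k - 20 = (k - 1)*(k^3 - 8*k^2 + 11*k + 20) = (k - 1)*(k + 1)*(k^2 - 9*k + 20) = (k - 4)*(k - 1)*(k + 1)*(k - 5)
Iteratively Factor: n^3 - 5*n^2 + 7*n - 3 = (n - 1)*(n^2 - 4*n + 3) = (n - 3)*(n - 1)*(n - 1)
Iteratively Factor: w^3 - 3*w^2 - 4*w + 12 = (w + 2)*(w^2 - 5*w + 6) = (w - 2)*(w + 2)*(w - 3)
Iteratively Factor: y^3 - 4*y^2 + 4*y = (y)*(y^2 - 4*y + 4) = y*(y - 2)*(y - 2)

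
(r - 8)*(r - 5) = r^2 - 13*r + 40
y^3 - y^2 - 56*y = y*(y - 8)*(y + 7)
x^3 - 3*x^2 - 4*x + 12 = (x - 3)*(x - 2)*(x + 2)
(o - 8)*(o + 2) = o^2 - 6*o - 16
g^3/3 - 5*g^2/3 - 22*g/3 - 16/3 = (g/3 + 1/3)*(g - 8)*(g + 2)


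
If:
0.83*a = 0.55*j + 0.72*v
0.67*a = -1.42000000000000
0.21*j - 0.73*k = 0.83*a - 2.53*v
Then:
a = -2.12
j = -1.30909090909091*v - 3.19837177747626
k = 3.08916562889166*v + 1.48965260868757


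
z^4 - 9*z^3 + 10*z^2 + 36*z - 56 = (z - 7)*(z - 2)^2*(z + 2)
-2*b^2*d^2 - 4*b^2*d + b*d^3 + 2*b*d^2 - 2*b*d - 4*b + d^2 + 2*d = (-2*b + d)*(d + 2)*(b*d + 1)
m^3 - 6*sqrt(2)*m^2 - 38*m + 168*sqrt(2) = (m - 7*sqrt(2))*(m - 3*sqrt(2))*(m + 4*sqrt(2))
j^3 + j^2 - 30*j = j*(j - 5)*(j + 6)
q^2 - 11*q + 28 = (q - 7)*(q - 4)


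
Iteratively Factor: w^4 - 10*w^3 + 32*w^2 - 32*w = (w - 4)*(w^3 - 6*w^2 + 8*w) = (w - 4)^2*(w^2 - 2*w) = w*(w - 4)^2*(w - 2)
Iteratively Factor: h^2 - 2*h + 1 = (h - 1)*(h - 1)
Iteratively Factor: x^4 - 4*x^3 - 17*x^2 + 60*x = (x + 4)*(x^3 - 8*x^2 + 15*x) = (x - 5)*(x + 4)*(x^2 - 3*x) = (x - 5)*(x - 3)*(x + 4)*(x)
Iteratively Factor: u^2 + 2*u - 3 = (u - 1)*(u + 3)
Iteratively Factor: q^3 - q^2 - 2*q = (q + 1)*(q^2 - 2*q) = q*(q + 1)*(q - 2)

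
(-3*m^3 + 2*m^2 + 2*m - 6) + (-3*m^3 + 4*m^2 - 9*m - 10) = -6*m^3 + 6*m^2 - 7*m - 16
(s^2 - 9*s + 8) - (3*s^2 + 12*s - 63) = -2*s^2 - 21*s + 71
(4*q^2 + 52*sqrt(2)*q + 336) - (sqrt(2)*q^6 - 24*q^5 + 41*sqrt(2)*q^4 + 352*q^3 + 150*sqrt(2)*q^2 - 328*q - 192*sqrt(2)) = -sqrt(2)*q^6 + 24*q^5 - 41*sqrt(2)*q^4 - 352*q^3 - 150*sqrt(2)*q^2 + 4*q^2 + 52*sqrt(2)*q + 328*q + 192*sqrt(2) + 336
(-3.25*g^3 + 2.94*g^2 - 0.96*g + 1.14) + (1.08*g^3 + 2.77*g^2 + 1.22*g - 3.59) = -2.17*g^3 + 5.71*g^2 + 0.26*g - 2.45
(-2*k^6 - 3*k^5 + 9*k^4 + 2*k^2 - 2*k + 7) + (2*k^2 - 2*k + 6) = -2*k^6 - 3*k^5 + 9*k^4 + 4*k^2 - 4*k + 13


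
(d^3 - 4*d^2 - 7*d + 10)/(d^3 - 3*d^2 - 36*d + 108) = (d^3 - 4*d^2 - 7*d + 10)/(d^3 - 3*d^2 - 36*d + 108)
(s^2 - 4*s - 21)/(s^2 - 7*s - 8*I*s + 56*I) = (s + 3)/(s - 8*I)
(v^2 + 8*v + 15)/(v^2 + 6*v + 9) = (v + 5)/(v + 3)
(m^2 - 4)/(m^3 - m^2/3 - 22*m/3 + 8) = 3*(m + 2)/(3*m^2 + 5*m - 12)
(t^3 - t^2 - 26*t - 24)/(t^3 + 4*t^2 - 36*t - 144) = (t + 1)/(t + 6)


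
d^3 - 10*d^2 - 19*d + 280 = (d - 8)*(d - 7)*(d + 5)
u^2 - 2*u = u*(u - 2)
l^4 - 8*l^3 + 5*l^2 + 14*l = l*(l - 7)*(l - 2)*(l + 1)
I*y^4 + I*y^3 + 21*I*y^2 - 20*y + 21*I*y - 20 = (y - 5*I)*(y + I)*(y + 4*I)*(I*y + I)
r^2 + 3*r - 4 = (r - 1)*(r + 4)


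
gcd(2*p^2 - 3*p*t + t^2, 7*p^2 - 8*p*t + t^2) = p - t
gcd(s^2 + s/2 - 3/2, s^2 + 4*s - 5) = s - 1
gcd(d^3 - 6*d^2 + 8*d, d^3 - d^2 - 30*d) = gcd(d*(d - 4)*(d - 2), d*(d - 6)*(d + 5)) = d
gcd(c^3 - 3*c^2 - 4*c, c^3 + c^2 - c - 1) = c + 1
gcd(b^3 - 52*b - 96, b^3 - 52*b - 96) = b^3 - 52*b - 96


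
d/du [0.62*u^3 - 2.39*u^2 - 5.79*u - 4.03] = 1.86*u^2 - 4.78*u - 5.79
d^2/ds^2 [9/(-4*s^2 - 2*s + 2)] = 9*(4*s^2 + 2*s - (4*s + 1)^2 - 2)/(2*s^2 + s - 1)^3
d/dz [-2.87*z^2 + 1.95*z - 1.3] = 1.95 - 5.74*z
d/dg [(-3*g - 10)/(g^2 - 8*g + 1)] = (3*g^2 + 20*g - 83)/(g^4 - 16*g^3 + 66*g^2 - 16*g + 1)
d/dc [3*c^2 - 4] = 6*c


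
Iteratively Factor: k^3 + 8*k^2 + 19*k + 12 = (k + 4)*(k^2 + 4*k + 3) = (k + 1)*(k + 4)*(k + 3)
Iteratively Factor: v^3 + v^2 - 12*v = (v - 3)*(v^2 + 4*v) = (v - 3)*(v + 4)*(v)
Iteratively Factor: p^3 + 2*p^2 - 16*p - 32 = (p - 4)*(p^2 + 6*p + 8) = (p - 4)*(p + 2)*(p + 4)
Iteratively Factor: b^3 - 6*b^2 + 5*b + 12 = (b + 1)*(b^2 - 7*b + 12) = (b - 4)*(b + 1)*(b - 3)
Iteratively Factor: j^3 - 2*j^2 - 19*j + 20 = (j + 4)*(j^2 - 6*j + 5) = (j - 1)*(j + 4)*(j - 5)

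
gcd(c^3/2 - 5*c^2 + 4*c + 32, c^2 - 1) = 1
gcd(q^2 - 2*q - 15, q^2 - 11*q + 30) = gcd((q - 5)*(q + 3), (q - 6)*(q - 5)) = q - 5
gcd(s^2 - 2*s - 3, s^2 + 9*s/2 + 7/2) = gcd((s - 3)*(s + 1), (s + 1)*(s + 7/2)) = s + 1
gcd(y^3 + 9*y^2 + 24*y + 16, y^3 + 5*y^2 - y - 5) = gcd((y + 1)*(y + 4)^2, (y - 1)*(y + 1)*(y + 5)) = y + 1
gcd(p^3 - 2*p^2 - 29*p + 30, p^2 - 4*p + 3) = p - 1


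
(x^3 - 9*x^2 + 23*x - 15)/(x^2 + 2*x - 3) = (x^2 - 8*x + 15)/(x + 3)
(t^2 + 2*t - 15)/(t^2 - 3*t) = (t + 5)/t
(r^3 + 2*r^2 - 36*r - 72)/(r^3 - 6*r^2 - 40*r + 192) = (r^2 - 4*r - 12)/(r^2 - 12*r + 32)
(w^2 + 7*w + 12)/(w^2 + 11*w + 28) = (w + 3)/(w + 7)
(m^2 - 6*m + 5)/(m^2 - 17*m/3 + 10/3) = 3*(m - 1)/(3*m - 2)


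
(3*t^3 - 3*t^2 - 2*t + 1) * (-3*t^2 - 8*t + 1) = -9*t^5 - 15*t^4 + 33*t^3 + 10*t^2 - 10*t + 1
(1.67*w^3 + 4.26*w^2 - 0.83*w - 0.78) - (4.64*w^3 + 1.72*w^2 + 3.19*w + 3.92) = -2.97*w^3 + 2.54*w^2 - 4.02*w - 4.7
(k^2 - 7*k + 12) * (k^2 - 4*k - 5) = k^4 - 11*k^3 + 35*k^2 - 13*k - 60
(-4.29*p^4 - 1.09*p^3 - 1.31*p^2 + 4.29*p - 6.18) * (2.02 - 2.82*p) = 12.0978*p^5 - 5.592*p^4 + 1.4924*p^3 - 14.744*p^2 + 26.0934*p - 12.4836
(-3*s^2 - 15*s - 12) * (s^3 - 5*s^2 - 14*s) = -3*s^5 + 105*s^3 + 270*s^2 + 168*s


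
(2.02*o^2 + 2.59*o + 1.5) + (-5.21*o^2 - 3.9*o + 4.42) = -3.19*o^2 - 1.31*o + 5.92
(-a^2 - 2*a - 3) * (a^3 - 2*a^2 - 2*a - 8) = -a^5 + 3*a^3 + 18*a^2 + 22*a + 24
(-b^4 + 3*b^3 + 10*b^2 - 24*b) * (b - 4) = -b^5 + 7*b^4 - 2*b^3 - 64*b^2 + 96*b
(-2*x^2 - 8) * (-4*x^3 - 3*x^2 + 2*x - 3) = 8*x^5 + 6*x^4 + 28*x^3 + 30*x^2 - 16*x + 24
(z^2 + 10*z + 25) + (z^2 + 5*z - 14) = 2*z^2 + 15*z + 11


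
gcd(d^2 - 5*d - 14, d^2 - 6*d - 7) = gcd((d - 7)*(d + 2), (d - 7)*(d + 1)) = d - 7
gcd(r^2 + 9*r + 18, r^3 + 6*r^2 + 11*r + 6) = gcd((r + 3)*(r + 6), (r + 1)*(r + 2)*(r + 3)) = r + 3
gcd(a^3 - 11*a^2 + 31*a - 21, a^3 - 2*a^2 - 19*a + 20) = a - 1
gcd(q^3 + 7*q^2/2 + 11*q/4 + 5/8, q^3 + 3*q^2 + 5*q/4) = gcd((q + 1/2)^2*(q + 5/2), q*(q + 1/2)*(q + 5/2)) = q^2 + 3*q + 5/4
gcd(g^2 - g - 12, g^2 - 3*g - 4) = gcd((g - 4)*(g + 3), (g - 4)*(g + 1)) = g - 4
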